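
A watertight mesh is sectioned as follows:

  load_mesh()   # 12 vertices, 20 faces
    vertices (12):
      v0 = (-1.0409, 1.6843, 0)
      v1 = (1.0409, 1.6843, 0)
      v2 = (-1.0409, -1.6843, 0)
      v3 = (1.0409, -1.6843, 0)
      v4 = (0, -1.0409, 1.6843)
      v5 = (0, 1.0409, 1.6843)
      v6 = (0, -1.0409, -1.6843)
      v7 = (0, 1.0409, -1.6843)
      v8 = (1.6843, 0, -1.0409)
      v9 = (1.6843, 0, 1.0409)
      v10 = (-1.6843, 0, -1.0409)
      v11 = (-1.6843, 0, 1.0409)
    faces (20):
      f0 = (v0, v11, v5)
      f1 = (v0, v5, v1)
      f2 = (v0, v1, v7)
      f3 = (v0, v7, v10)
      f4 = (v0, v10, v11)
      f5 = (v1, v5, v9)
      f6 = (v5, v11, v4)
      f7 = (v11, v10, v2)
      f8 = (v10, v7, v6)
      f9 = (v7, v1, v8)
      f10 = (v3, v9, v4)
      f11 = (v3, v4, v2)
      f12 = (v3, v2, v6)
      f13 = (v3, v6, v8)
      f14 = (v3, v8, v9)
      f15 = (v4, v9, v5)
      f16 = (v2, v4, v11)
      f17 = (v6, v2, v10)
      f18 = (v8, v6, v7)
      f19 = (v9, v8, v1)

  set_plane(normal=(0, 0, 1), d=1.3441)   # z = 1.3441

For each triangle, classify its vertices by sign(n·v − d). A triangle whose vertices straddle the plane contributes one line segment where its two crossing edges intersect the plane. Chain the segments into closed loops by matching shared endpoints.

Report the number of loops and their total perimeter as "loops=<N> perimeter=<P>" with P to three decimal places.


Straddling triangles (8 of 20):
  (v0,v11,v5) [--+] → (-0.89058, 0.49052, 1.3441)–(-0.210244, 1.17086, 1.3441)  len=0.9621
  (v0,v5,v1) [-+-] → (-0.210244, 1.17086, 1.3441)–(0.210244, 1.17086, 1.3441)  len=0.4205
  (v1,v5,v9) [-+-] → (0.210244, 1.17086, 1.3441)–(0.89058, 0.49052, 1.3441)  len=0.9621
  (v5,v11,v4) [+-+] → (-0.89058, 0.49052, 1.3441)–(-0.89058, -0.49052, 1.3441)  len=0.9810
  (v3,v9,v4) [--+] → (0.89058, -0.49052, 1.3441)–(0.210244, -1.17086, 1.3441)  len=0.9621
  (v3,v4,v2) [-+-] → (0.210244, -1.17086, 1.3441)–(-0.210244, -1.17086, 1.3441)  len=0.4205
  (v4,v9,v5) [+-+] → (0.89058, -0.49052, 1.3441)–(0.89058, 0.49052, 1.3441)  len=0.9810
  (v2,v4,v11) [-+-] → (-0.210244, -1.17086, 1.3441)–(-0.89058, -0.49052, 1.3441)  len=0.9621

Chained into 1 loop(s):
  loop 1: 8 segments, perimeter = 6.6516
Total perimeter = 6.652

loops=1 perimeter=6.652


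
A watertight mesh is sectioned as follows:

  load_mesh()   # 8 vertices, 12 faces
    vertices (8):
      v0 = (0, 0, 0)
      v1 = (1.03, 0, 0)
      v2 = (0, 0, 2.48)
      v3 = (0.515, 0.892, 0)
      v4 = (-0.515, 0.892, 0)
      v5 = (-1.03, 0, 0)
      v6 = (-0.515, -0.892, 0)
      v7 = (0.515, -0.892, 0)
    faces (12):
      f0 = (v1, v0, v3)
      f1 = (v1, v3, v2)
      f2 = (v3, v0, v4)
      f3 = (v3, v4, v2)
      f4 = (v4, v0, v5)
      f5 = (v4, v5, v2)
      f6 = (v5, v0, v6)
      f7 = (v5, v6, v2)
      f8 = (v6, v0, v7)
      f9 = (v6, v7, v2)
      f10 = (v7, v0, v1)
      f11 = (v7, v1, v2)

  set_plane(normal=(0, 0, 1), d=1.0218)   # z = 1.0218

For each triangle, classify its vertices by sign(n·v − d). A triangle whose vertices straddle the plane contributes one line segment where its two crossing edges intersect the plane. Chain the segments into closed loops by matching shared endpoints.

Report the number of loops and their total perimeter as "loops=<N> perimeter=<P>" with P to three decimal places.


loops=1 perimeter=3.634

Straddling triangles (6 of 12):
  (v1,v3,v2) [--+] → (0.302812, 0.524482, 1.0218)–(0.605623, 0, 1.0218)  len=0.6056
  (v3,v4,v2) [--+] → (-0.302812, 0.524482, 1.0218)–(0.302812, 0.524482, 1.0218)  len=0.6056
  (v4,v5,v2) [--+] → (-0.605623, 0, 1.0218)–(-0.302812, 0.524482, 1.0218)  len=0.6056
  (v5,v6,v2) [--+] → (-0.302812, -0.524482, 1.0218)–(-0.605623, 0, 1.0218)  len=0.6056
  (v6,v7,v2) [--+] → (0.302812, -0.524482, 1.0218)–(-0.302812, -0.524482, 1.0218)  len=0.6056
  (v7,v1,v2) [--+] → (0.605623, 0, 1.0218)–(0.302812, -0.524482, 1.0218)  len=0.6056

Chained into 1 loop(s):
  loop 1: 6 segments, perimeter = 3.6337
Total perimeter = 3.634


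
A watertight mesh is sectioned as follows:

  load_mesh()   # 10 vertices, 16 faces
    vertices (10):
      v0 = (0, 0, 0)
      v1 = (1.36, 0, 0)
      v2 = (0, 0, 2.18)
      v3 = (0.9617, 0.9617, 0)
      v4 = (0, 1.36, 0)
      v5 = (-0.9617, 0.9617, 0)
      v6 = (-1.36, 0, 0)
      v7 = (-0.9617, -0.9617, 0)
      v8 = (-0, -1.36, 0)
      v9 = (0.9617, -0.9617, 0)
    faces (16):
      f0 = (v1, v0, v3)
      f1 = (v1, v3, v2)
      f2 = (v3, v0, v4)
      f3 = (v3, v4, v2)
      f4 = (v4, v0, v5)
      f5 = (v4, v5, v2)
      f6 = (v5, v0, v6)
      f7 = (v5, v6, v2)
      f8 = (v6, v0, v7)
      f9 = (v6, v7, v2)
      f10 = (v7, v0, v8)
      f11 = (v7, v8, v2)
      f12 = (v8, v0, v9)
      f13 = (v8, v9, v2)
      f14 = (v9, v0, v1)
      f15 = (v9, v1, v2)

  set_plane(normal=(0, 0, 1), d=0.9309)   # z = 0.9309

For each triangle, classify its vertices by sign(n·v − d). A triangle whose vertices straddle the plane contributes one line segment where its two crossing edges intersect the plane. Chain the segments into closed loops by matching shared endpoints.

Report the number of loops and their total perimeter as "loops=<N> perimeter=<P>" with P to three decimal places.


loops=1 perimeter=4.771

Straddling triangles (8 of 16):
  (v1,v3,v2) [--+] → (0.551036, 0.551036, 0.9309)–(0.779255, 0, 0.9309)  len=0.5964
  (v3,v4,v2) [--+] → (0, 0.779255, 0.9309)–(0.551036, 0.551036, 0.9309)  len=0.5964
  (v4,v5,v2) [--+] → (-0.551036, 0.551036, 0.9309)–(0, 0.779255, 0.9309)  len=0.5964
  (v5,v6,v2) [--+] → (-0.779255, 0, 0.9309)–(-0.551036, 0.551036, 0.9309)  len=0.5964
  (v6,v7,v2) [--+] → (-0.551036, -0.551036, 0.9309)–(-0.779255, 0, 0.9309)  len=0.5964
  (v7,v8,v2) [--+] → (0, -0.779255, 0.9309)–(-0.551036, -0.551036, 0.9309)  len=0.5964
  (v8,v9,v2) [--+] → (0.551036, -0.551036, 0.9309)–(0, -0.779255, 0.9309)  len=0.5964
  (v9,v1,v2) [--+] → (0.779255, 0, 0.9309)–(0.551036, -0.551036, 0.9309)  len=0.5964

Chained into 1 loop(s):
  loop 1: 8 segments, perimeter = 4.7714
Total perimeter = 4.771


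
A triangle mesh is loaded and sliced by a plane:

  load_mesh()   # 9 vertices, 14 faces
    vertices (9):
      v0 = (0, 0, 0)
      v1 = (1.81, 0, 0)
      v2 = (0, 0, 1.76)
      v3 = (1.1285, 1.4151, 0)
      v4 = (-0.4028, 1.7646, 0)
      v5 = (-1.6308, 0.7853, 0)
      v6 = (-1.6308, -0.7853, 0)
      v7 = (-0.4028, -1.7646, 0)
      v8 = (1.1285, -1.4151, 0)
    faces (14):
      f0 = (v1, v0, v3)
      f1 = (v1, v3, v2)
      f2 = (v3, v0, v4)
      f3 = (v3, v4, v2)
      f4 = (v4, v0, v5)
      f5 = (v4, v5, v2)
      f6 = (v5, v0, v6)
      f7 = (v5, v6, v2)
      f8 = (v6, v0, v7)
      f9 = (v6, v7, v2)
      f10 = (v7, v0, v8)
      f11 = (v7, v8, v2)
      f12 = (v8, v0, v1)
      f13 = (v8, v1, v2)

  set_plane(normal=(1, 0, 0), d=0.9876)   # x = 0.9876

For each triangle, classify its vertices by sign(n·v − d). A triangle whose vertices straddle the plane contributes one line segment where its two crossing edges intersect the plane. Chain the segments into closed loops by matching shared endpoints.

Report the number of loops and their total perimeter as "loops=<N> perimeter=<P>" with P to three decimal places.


Straddling triangles (8 of 14):
  (v1,v0,v3) [+-+] → (0.9876, 0, 0)–(0.9876, 1.23842, 0)  len=1.2384
  (v1,v3,v2) [++-] → (0.9876, 1.23842, 0.219747)–(0.9876, 0, 0.799682)  len=1.3675
  (v3,v0,v4) [+--] → (0.9876, 1.23842, 0)–(0.9876, 1.44726, 0)  len=0.2088
  (v3,v4,v2) [+--] → (0.9876, 1.44726, 0)–(0.9876, 1.23842, 0.219747)  len=0.3032
  (v7,v0,v8) [--+] → (0.9876, -1.23842, 0)–(0.9876, -1.44726, 0)  len=0.2088
  (v7,v8,v2) [-+-] → (0.9876, -1.44726, 0)–(0.9876, -1.23842, 0.219747)  len=0.3032
  (v8,v0,v1) [+-+] → (0.9876, -1.23842, 0)–(0.9876, 0, 0)  len=1.2384
  (v8,v1,v2) [++-] → (0.9876, 0, 0.799682)–(0.9876, -1.23842, 0.219747)  len=1.3675

Chained into 1 loop(s):
  loop 1: 8 segments, perimeter = 6.2358
Total perimeter = 6.236

loops=1 perimeter=6.236


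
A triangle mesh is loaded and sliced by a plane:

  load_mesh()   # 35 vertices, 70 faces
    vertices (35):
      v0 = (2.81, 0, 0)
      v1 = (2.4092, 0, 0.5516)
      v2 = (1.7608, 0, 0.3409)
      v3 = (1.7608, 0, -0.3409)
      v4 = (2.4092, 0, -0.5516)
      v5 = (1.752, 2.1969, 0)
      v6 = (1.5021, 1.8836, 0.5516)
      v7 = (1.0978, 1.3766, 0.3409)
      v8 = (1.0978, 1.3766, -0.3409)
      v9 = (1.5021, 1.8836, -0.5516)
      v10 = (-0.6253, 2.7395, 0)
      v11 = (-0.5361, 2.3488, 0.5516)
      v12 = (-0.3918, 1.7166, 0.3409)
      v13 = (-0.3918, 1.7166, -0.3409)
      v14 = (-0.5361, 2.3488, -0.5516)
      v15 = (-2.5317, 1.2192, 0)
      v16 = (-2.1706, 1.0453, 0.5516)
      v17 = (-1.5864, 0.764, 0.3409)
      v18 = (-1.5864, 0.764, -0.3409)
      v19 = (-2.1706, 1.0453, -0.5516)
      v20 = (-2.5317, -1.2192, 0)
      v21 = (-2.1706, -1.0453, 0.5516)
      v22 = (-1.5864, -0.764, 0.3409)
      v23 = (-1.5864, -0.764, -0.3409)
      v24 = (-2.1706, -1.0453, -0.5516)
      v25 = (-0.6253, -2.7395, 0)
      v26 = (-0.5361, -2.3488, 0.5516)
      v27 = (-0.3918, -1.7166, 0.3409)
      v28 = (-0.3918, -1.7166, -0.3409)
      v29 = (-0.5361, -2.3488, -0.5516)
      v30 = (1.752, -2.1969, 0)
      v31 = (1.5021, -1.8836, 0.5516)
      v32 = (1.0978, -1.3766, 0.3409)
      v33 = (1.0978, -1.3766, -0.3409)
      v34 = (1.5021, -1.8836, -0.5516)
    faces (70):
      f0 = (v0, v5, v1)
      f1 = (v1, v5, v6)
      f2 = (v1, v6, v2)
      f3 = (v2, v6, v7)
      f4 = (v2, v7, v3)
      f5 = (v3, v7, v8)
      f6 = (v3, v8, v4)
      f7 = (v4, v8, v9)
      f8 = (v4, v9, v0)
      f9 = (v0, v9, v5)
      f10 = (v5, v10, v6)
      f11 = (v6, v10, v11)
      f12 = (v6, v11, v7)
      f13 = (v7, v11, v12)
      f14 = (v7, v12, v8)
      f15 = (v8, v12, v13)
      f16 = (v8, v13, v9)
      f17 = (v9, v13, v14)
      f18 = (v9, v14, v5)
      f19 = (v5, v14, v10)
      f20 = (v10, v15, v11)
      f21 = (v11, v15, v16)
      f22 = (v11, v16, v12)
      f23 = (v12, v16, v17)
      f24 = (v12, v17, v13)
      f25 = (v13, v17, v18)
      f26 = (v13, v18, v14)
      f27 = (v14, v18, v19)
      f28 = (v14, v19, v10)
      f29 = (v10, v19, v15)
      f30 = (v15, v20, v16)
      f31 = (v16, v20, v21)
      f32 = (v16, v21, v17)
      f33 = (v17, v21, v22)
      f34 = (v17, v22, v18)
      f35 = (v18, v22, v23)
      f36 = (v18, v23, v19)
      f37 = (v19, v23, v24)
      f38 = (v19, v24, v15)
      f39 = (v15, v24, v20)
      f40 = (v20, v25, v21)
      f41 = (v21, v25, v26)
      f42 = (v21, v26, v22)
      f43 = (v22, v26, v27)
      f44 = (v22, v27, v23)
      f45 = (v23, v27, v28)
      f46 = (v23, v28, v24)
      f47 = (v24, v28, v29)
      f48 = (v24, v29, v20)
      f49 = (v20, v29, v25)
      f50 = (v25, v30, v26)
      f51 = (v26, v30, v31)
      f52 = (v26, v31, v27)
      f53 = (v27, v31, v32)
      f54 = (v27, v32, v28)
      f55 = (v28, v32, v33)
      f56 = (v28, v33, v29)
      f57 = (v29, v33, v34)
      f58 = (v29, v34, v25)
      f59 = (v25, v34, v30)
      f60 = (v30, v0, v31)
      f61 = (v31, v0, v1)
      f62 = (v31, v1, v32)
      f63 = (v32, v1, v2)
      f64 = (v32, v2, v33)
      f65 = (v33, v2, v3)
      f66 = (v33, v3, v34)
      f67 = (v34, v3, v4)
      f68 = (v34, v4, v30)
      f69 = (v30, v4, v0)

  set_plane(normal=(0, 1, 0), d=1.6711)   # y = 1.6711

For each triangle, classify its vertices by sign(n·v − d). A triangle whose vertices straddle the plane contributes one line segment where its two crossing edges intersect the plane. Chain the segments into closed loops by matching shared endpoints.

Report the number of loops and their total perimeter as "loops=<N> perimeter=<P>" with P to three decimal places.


loops=2 perimeter=9.879

Straddling triangles (22 of 70):
  (v0,v5,v1) [-+-] → (2.00522, 1.6711, 0)–(1.90929, 1.6711, 0.132018)  len=0.1632
  (v1,v5,v6) [-++] → (1.90929, 1.6711, 0.132018)–(1.60444, 1.6711, 0.5516)  len=0.5186
  (v1,v6,v2) [-+-] → (1.60444, 1.6711, 0.5516)–(1.53129, 1.6711, 0.52783)  len=0.0769
  (v2,v6,v7) [-+-] → (1.53129, 1.6711, 0.52783)–(1.33264, 1.6711, 0.463289)  len=0.2089
  (v4,v8,v9) [--+] → (1.33264, 1.6711, -0.463289)–(1.60444, 1.6711, -0.5516)  len=0.2858
  (v4,v9,v0) [-+-] → (1.60444, 1.6711, -0.5516)–(1.64965, 1.6711, -0.489371)  len=0.0769
  (v0,v9,v5) [-++] → (1.64965, 1.6711, -0.489371)–(2.00522, 1.6711, 0)  len=0.6049
  (v6,v11,v7) [++-] → (0.602857, 1.6711, 0.404725)–(1.33264, 1.6711, 0.463289)  len=0.7321
  (v7,v11,v12) [-++] → (0.602857, 1.6711, 0.404725)–(-0.192456, 1.6711, 0.3409)  len=0.7979
  (v7,v12,v8) [-+-] → (-0.192456, 1.6711, 0.3409)–(-0.192456, 1.6711, 0.249659)  len=0.0912
  (v8,v12,v13) [-++] → (-0.192456, 1.6711, 0.249659)–(-0.192456, 1.6711, -0.3409)  len=0.5906
  (v8,v13,v9) [-++] → (-0.192456, 1.6711, -0.3409)–(1.33264, 1.6711, -0.463289)  len=1.5300
  (v10,v15,v11) [+-+] → (-1.96503, 1.6711, 0)–(-1.73335, 1.6711, 0.220669)  len=0.3200
  (v11,v15,v16) [+--] → (-1.73335, 1.6711, 0.220669)–(-1.38589, 1.6711, 0.5516)  len=0.4798
  (v11,v16,v12) [+-+] → (-1.38589, 1.6711, 0.5516)–(-0.512365, 1.6711, 0.355181)  len=0.8953
  (v12,v16,v17) [+--] → (-0.512365, 1.6711, 0.355181)–(-0.448859, 1.6711, 0.3409)  len=0.0651
  (v12,v17,v13) [+-+] → (-0.448859, 1.6711, 0.3409)–(-0.448859, 1.6711, -0.308334)  len=0.6492
  (v13,v17,v18) [+--] → (-0.448859, 1.6711, -0.308334)–(-0.448859, 1.6711, -0.3409)  len=0.0326
  (v13,v18,v14) [+-+] → (-0.448859, 1.6711, -0.3409)–(-0.985234, 1.6711, -0.461499)  len=0.5498
  (v14,v18,v19) [+--] → (-0.985234, 1.6711, -0.461499)–(-1.38589, 1.6711, -0.5516)  len=0.4107
  (v14,v19,v10) [+-+] → (-1.38589, 1.6711, -0.5516)–(-1.5998, 1.6711, -0.347851)  len=0.2954
  (v10,v19,v15) [+--] → (-1.5998, 1.6711, -0.347851)–(-1.96503, 1.6711, 0)  len=0.5044

Chained into 2 loop(s):
  loop 1: 12 segments, perimeter = 5.6770
  loop 2: 10 segments, perimeter = 4.2022
Total perimeter = 9.879


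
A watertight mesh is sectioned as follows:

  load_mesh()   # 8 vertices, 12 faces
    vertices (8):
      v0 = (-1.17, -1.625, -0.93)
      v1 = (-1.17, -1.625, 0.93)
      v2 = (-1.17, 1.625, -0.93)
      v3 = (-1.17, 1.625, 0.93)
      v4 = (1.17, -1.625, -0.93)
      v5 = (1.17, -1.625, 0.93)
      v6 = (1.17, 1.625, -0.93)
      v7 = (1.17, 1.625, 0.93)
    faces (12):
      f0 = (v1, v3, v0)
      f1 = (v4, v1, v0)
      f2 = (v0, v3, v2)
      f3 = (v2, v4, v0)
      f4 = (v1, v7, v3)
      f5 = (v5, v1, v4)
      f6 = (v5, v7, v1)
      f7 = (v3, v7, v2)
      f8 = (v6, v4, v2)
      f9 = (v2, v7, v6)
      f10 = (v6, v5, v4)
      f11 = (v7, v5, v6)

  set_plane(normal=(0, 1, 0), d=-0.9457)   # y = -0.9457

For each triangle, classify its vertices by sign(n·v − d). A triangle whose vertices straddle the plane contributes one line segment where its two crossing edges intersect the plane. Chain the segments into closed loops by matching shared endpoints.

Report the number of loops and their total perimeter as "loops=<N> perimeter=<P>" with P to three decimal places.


loops=1 perimeter=8.400

Straddling triangles (8 of 12):
  (v1,v3,v0) [-+-] → (-1.17, -0.9457, 0.93)–(-1.17, -0.9457, -0.541231)  len=1.4712
  (v0,v3,v2) [-++] → (-1.17, -0.9457, -0.541231)–(-1.17, -0.9457, -0.93)  len=0.3888
  (v2,v4,v0) [+--] → (0.680904, -0.9457, -0.93)–(-1.17, -0.9457, -0.93)  len=1.8509
  (v1,v7,v3) [-++] → (-0.680904, -0.9457, 0.93)–(-1.17, -0.9457, 0.93)  len=0.4891
  (v5,v7,v1) [-+-] → (1.17, -0.9457, 0.93)–(-0.680904, -0.9457, 0.93)  len=1.8509
  (v6,v4,v2) [+-+] → (1.17, -0.9457, -0.93)–(0.680904, -0.9457, -0.93)  len=0.4891
  (v6,v5,v4) [+--] → (1.17, -0.9457, 0.541231)–(1.17, -0.9457, -0.93)  len=1.4712
  (v7,v5,v6) [+-+] → (1.17, -0.9457, 0.93)–(1.17, -0.9457, 0.541231)  len=0.3888

Chained into 1 loop(s):
  loop 1: 8 segments, perimeter = 8.4000
Total perimeter = 8.400


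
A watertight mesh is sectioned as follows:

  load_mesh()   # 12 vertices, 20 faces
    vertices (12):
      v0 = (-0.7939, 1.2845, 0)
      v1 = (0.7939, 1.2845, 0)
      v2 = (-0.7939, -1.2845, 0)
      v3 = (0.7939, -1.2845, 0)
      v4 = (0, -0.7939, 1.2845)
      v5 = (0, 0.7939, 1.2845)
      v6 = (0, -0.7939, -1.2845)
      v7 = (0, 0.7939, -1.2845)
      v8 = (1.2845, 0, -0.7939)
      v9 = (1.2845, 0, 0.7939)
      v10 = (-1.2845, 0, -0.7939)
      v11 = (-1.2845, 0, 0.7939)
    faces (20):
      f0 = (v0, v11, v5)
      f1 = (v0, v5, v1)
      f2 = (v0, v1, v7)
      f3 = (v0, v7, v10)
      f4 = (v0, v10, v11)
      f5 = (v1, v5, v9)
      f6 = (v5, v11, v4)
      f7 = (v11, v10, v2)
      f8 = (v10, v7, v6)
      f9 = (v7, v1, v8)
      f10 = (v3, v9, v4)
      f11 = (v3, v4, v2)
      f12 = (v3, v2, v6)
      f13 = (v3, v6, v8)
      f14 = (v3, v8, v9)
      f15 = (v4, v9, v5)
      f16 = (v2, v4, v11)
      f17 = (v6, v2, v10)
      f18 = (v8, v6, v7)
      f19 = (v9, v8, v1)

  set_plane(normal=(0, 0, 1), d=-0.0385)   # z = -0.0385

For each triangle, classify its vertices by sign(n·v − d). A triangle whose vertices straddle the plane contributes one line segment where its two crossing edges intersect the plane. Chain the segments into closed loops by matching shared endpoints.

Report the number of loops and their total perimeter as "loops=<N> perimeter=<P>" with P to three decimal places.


loops=1 perimeter=8.583

Straddling triangles (10 of 20):
  (v0,v1,v7) [++-] → (0.770105, 1.2698, -0.0385)–(-0.770105, 1.2698, -0.0385)  len=1.5402
  (v0,v7,v10) [+--] → (-0.770105, 1.2698, -0.0385)–(-0.817692, 1.22221, -0.0385)  len=0.0673
  (v0,v10,v11) [+-+] → (-0.817692, 1.22221, -0.0385)–(-1.2845, 0, -0.0385)  len=1.3083
  (v11,v10,v2) [+-+] → (-1.2845, 0, -0.0385)–(-0.817692, -1.22221, -0.0385)  len=1.3083
  (v7,v1,v8) [-+-] → (0.770105, 1.2698, -0.0385)–(0.817692, 1.22221, -0.0385)  len=0.0673
  (v3,v2,v6) [++-] → (-0.770105, -1.2698, -0.0385)–(0.770105, -1.2698, -0.0385)  len=1.5402
  (v3,v6,v8) [+--] → (0.770105, -1.2698, -0.0385)–(0.817692, -1.22221, -0.0385)  len=0.0673
  (v3,v8,v9) [+-+] → (0.817692, -1.22221, -0.0385)–(1.2845, 0, -0.0385)  len=1.3083
  (v6,v2,v10) [-+-] → (-0.770105, -1.2698, -0.0385)–(-0.817692, -1.22221, -0.0385)  len=0.0673
  (v9,v8,v1) [+-+] → (1.2845, 0, -0.0385)–(0.817692, 1.22221, -0.0385)  len=1.3083

Chained into 1 loop(s):
  loop 1: 10 segments, perimeter = 8.5829
Total perimeter = 8.583


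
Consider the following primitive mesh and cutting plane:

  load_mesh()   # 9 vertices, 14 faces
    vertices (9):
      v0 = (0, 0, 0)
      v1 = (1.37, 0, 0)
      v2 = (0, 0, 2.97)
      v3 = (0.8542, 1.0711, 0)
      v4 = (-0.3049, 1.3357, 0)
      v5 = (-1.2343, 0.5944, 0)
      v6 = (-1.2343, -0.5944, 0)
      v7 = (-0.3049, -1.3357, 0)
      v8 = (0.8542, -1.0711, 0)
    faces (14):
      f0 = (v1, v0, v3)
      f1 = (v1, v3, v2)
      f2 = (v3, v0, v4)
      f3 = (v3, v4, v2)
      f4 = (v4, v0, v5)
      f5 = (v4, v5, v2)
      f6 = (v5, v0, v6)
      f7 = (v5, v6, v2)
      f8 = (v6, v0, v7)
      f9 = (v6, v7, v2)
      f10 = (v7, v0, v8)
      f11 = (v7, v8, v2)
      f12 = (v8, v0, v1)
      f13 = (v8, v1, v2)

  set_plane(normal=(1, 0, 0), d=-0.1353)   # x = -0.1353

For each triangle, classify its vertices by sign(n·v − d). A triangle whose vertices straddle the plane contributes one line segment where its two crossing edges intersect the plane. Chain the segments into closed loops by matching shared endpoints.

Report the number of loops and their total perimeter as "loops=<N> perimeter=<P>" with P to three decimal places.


Straddling triangles (10 of 14):
  (v3,v0,v4) [++-] → (-0.1353, 0.59272, 0)–(-0.1353, 1.29698, 0)  len=0.7043
  (v3,v4,v2) [+-+] → (-0.1353, 1.29698, 0)–(-0.1353, 0.59272, 1.65206)  len=1.7959
  (v4,v0,v5) [-+-] → (-0.1353, 0.59272, 0)–(-0.1353, 0.0651562, 0)  len=0.5276
  (v4,v5,v2) [--+] → (-0.1353, 0.0651562, 2.64444)–(-0.1353, 0.59272, 1.65206)  len=1.1239
  (v5,v0,v6) [-+-] → (-0.1353, 0.0651562, 0)–(-0.1353, -0.0651562, 0)  len=0.1303
  (v5,v6,v2) [--+] → (-0.1353, -0.0651562, 2.64444)–(-0.1353, 0.0651562, 2.64444)  len=0.1303
  (v6,v0,v7) [-+-] → (-0.1353, -0.0651562, 0)–(-0.1353, -0.59272, 0)  len=0.5276
  (v6,v7,v2) [--+] → (-0.1353, -0.59272, 1.65206)–(-0.1353, -0.0651562, 2.64444)  len=1.1239
  (v7,v0,v8) [-++] → (-0.1353, -0.59272, 0)–(-0.1353, -1.29698, 0)  len=0.7043
  (v7,v8,v2) [-++] → (-0.1353, -1.29698, 0)–(-0.1353, -0.59272, 1.65206)  len=1.7959

Chained into 1 loop(s):
  loop 1: 10 segments, perimeter = 8.5639
Total perimeter = 8.564

loops=1 perimeter=8.564


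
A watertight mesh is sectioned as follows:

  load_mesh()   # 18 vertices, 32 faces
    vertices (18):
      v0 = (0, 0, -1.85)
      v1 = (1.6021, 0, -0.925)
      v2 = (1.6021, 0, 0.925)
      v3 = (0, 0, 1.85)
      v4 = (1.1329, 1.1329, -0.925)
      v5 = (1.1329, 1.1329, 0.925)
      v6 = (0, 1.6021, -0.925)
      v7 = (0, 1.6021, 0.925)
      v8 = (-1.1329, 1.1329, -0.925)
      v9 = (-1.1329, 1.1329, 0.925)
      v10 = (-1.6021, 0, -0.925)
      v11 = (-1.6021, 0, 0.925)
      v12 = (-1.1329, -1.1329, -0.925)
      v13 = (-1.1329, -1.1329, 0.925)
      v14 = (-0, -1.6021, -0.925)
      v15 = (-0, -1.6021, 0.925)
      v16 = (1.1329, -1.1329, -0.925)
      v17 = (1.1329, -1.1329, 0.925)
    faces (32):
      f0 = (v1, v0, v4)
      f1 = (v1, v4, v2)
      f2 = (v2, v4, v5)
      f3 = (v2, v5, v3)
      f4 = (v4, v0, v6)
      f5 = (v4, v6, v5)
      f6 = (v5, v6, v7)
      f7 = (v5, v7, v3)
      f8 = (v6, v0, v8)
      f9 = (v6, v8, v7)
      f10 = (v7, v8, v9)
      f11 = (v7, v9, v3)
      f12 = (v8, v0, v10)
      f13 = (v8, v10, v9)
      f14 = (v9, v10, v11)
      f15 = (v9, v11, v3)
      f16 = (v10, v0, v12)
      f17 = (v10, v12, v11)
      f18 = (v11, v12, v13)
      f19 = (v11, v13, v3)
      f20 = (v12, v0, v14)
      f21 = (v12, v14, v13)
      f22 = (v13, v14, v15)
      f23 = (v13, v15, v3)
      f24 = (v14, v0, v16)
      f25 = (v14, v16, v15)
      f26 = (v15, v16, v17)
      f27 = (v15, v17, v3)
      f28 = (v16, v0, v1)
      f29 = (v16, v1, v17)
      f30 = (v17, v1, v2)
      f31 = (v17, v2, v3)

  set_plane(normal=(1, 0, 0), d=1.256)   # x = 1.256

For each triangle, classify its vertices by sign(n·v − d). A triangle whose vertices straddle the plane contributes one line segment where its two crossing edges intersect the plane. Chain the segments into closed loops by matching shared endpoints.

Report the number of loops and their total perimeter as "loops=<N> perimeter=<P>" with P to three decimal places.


Straddling triangles (8 of 32):
  (v1,v0,v4) [+--] → (1.256, 0, -1.12483)–(1.256, 0.835671, -0.925)  len=0.8592
  (v1,v4,v2) [+-+] → (1.256, 0.835671, -0.925)–(1.256, 0.835671, -0.439631)  len=0.4854
  (v2,v4,v5) [+--] → (1.256, 0.835671, -0.439631)–(1.256, 0.835671, 0.925)  len=1.3646
  (v2,v5,v3) [+--] → (1.256, 0.835671, 0.925)–(1.256, 0, 1.12483)  len=0.8592
  (v16,v0,v1) [--+] → (1.256, 0, -1.12483)–(1.256, -0.835671, -0.925)  len=0.8592
  (v16,v1,v17) [-+-] → (1.256, -0.835671, -0.925)–(1.256, -0.835671, 0.439631)  len=1.3646
  (v17,v1,v2) [-++] → (1.256, -0.835671, 0.439631)–(1.256, -0.835671, 0.925)  len=0.4854
  (v17,v2,v3) [-+-] → (1.256, -0.835671, 0.925)–(1.256, 0, 1.12483)  len=0.8592

Chained into 1 loop(s):
  loop 1: 8 segments, perimeter = 7.1369
Total perimeter = 7.137

loops=1 perimeter=7.137


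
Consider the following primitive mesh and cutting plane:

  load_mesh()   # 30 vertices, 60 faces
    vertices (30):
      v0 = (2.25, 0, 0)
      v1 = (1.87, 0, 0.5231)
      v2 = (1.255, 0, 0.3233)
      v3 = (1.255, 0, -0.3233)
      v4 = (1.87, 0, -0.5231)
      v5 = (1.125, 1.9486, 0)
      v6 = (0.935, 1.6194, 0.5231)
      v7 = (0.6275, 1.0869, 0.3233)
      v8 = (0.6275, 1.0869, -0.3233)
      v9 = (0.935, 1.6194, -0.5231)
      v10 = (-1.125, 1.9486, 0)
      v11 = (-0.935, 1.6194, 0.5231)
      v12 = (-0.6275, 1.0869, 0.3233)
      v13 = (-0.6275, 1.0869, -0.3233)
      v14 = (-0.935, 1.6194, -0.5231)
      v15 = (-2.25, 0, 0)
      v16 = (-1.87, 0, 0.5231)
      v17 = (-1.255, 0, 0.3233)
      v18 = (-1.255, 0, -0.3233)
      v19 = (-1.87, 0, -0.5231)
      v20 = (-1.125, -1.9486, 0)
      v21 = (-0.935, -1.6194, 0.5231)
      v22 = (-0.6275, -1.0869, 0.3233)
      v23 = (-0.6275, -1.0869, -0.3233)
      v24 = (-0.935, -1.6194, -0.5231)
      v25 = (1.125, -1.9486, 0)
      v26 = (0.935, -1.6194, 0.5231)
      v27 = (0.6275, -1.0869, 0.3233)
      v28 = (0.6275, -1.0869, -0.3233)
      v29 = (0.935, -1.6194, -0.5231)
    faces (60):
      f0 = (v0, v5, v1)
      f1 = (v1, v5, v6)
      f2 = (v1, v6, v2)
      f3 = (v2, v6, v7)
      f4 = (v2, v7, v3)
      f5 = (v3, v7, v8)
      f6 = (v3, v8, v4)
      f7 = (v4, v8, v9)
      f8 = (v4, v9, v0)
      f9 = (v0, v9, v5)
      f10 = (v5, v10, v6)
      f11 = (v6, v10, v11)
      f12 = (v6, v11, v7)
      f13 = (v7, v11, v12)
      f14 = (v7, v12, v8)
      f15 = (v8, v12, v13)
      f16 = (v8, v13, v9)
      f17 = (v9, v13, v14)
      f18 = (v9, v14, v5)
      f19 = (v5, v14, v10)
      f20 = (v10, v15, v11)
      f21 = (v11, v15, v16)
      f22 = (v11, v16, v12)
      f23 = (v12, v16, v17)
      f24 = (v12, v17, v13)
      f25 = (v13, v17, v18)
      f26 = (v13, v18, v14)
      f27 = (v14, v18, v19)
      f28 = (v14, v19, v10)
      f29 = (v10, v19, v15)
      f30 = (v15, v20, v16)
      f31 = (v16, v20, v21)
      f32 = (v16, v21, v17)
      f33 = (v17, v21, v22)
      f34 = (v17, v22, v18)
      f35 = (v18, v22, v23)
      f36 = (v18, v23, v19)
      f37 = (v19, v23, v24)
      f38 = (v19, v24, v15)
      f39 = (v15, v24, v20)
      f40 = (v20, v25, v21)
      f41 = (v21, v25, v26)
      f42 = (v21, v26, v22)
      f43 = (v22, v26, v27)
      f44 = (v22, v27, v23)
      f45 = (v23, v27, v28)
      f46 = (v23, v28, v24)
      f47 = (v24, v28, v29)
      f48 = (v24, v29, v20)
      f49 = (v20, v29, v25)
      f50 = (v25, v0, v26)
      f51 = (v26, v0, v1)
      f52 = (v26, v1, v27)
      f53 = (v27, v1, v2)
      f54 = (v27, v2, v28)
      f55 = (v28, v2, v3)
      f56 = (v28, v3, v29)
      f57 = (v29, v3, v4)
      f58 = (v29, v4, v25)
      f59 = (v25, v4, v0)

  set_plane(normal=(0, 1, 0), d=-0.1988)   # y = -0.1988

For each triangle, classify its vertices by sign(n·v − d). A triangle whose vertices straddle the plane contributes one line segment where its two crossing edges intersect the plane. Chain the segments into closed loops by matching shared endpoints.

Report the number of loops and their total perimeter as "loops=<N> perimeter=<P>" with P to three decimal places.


Straddling triangles (20 of 60):
  (v15,v20,v16) [+-+] → (-2.13523, -0.1988, 0)–(-1.79399, -0.1988, 0.469732)  len=0.5806
  (v16,v20,v21) [+--] → (-1.79399, -0.1988, 0.469732)–(-1.75522, -0.1988, 0.5231)  len=0.0660
  (v16,v21,v17) [+-+] → (-1.75522, -0.1988, 0.5231)–(-1.21572, -0.1988, 0.347828)  len=0.5673
  (v17,v21,v22) [+--] → (-1.21572, -0.1988, 0.347828)–(-1.14023, -0.1988, 0.3233)  len=0.0794
  (v17,v22,v18) [+-+] → (-1.14023, -0.1988, 0.3233)–(-1.14023, -0.1988, -0.205033)  len=0.5283
  (v18,v22,v23) [+--] → (-1.14023, -0.1988, -0.205033)–(-1.14023, -0.1988, -0.3233)  len=0.1183
  (v18,v23,v19) [+-+] → (-1.14023, -0.1988, -0.3233)–(-1.64274, -0.1988, -0.486555)  len=0.5284
  (v19,v23,v24) [+--] → (-1.64274, -0.1988, -0.486555)–(-1.75522, -0.1988, -0.5231)  len=0.1183
  (v19,v24,v15) [+-+] → (-1.75522, -0.1988, -0.5231)–(-2.08857, -0.1988, -0.0642165)  len=0.5672
  (v15,v24,v20) [+--] → (-2.08857, -0.1988, -0.0642165)–(-2.13523, -0.1988, 0)  len=0.0794
  (v25,v0,v26) [-+-] → (2.13523, -0.1988, 0)–(2.08857, -0.1988, 0.0642165)  len=0.0794
  (v26,v0,v1) [-++] → (2.08857, -0.1988, 0.0642165)–(1.75522, -0.1988, 0.5231)  len=0.5672
  (v26,v1,v27) [-+-] → (1.75522, -0.1988, 0.5231)–(1.64274, -0.1988, 0.486555)  len=0.1183
  (v27,v1,v2) [-++] → (1.64274, -0.1988, 0.486555)–(1.14023, -0.1988, 0.3233)  len=0.5284
  (v27,v2,v28) [-+-] → (1.14023, -0.1988, 0.3233)–(1.14023, -0.1988, 0.205033)  len=0.1183
  (v28,v2,v3) [-++] → (1.14023, -0.1988, 0.205033)–(1.14023, -0.1988, -0.3233)  len=0.5283
  (v28,v3,v29) [-+-] → (1.14023, -0.1988, -0.3233)–(1.21572, -0.1988, -0.347828)  len=0.0794
  (v29,v3,v4) [-++] → (1.21572, -0.1988, -0.347828)–(1.75522, -0.1988, -0.5231)  len=0.5673
  (v29,v4,v25) [-+-] → (1.75522, -0.1988, -0.5231)–(1.79399, -0.1988, -0.469732)  len=0.0660
  (v25,v4,v0) [-++] → (1.79399, -0.1988, -0.469732)–(2.13523, -0.1988, 0)  len=0.5806

Chained into 2 loop(s):
  loop 1: 10 segments, perimeter = 3.2330
  loop 2: 10 segments, perimeter = 3.2330
Total perimeter = 6.466

loops=2 perimeter=6.466


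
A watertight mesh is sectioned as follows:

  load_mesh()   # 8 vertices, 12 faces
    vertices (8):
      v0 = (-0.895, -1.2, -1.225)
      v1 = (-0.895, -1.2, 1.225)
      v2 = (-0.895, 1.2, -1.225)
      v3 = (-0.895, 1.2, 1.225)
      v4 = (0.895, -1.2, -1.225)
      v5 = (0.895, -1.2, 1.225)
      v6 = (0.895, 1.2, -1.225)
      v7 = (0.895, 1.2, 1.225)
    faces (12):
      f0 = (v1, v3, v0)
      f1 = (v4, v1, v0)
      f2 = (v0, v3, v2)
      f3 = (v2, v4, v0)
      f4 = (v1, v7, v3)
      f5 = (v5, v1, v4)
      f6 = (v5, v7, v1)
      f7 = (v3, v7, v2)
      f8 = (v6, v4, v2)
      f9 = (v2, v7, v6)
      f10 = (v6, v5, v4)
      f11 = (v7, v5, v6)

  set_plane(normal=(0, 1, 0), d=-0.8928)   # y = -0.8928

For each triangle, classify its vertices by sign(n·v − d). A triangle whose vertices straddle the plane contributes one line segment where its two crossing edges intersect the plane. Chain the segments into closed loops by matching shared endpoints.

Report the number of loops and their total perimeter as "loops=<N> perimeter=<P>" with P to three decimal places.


loops=1 perimeter=8.480

Straddling triangles (8 of 12):
  (v1,v3,v0) [-+-] → (-0.895, -0.8928, 1.225)–(-0.895, -0.8928, -0.9114)  len=2.1364
  (v0,v3,v2) [-++] → (-0.895, -0.8928, -0.9114)–(-0.895, -0.8928, -1.225)  len=0.3136
  (v2,v4,v0) [+--] → (0.66588, -0.8928, -1.225)–(-0.895, -0.8928, -1.225)  len=1.5609
  (v1,v7,v3) [-++] → (-0.66588, -0.8928, 1.225)–(-0.895, -0.8928, 1.225)  len=0.2291
  (v5,v7,v1) [-+-] → (0.895, -0.8928, 1.225)–(-0.66588, -0.8928, 1.225)  len=1.5609
  (v6,v4,v2) [+-+] → (0.895, -0.8928, -1.225)–(0.66588, -0.8928, -1.225)  len=0.2291
  (v6,v5,v4) [+--] → (0.895, -0.8928, 0.9114)–(0.895, -0.8928, -1.225)  len=2.1364
  (v7,v5,v6) [+-+] → (0.895, -0.8928, 1.225)–(0.895, -0.8928, 0.9114)  len=0.3136

Chained into 1 loop(s):
  loop 1: 8 segments, perimeter = 8.4800
Total perimeter = 8.480


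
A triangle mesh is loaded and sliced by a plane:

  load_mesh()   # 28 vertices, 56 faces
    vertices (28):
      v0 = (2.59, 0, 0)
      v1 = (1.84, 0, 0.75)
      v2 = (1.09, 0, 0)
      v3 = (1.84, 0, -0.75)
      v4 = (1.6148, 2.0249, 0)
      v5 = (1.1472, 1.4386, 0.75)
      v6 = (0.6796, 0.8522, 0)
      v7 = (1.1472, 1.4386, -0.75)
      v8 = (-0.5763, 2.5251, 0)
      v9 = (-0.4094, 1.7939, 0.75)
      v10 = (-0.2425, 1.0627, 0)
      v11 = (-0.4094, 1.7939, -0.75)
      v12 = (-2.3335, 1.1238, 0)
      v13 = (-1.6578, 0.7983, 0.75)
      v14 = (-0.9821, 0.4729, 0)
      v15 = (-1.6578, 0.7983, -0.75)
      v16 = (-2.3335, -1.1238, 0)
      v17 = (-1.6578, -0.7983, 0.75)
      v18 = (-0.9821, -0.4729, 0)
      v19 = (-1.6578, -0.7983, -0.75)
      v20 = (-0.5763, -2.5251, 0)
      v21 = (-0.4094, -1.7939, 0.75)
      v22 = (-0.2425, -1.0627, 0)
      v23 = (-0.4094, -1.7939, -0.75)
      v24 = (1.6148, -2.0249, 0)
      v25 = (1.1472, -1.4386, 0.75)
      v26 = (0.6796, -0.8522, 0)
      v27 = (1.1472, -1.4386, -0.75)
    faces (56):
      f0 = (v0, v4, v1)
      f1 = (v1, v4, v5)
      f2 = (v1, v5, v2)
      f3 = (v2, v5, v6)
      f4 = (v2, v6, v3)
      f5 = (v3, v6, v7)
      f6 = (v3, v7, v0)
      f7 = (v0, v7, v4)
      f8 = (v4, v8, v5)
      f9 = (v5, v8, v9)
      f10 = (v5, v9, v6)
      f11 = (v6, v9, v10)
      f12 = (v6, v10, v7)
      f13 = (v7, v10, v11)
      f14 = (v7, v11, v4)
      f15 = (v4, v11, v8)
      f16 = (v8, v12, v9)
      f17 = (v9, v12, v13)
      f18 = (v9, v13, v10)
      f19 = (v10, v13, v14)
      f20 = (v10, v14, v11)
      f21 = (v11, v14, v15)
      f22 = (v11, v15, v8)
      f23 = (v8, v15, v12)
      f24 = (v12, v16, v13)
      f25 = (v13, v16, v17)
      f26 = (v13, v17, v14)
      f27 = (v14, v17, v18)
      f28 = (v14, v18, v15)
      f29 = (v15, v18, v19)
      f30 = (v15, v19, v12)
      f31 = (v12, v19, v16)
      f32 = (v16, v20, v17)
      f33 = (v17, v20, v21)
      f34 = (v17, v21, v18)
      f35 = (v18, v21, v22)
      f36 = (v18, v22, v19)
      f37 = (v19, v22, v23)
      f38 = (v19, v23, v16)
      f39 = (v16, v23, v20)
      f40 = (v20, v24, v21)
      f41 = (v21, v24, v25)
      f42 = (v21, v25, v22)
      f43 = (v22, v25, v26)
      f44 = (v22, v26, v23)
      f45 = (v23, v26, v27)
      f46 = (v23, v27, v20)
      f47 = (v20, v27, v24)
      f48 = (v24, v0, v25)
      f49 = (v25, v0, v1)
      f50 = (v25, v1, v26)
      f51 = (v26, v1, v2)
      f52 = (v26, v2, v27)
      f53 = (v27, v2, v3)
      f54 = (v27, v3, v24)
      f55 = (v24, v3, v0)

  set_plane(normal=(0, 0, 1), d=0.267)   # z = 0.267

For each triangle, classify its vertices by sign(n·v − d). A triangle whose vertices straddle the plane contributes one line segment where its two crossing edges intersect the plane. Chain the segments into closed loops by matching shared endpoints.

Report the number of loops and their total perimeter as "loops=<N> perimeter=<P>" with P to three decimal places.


loops=2 perimeter=22.354

Straddling triangles (28 of 56):
  (v0,v4,v1) [--+] → (1.69497, 1.30404, 0.267)–(2.323, 0, 0.267)  len=1.4474
  (v1,v4,v5) [+-+] → (1.69497, 1.30404, 0.267)–(1.44833, 1.81618, 0.267)  len=0.5684
  (v1,v5,v2) [++-] → (1.11036, 0.512142, 0.267)–(1.357, 0, 0.267)  len=0.5684
  (v2,v5,v6) [-+-] → (1.11036, 0.512142, 0.267)–(0.846066, 1.06096, 0.267)  len=0.6091
  (v4,v8,v5) [--+] → (0.037266, 2.13831, 0.267)–(1.44833, 1.81618, 0.267)  len=1.4474
  (v5,v8,v9) [+-+] → (0.037266, 2.13831, 0.267)–(-0.516884, 2.26479, 0.267)  len=0.5684
  (v5,v9,v6) [++-] → (0.291916, 1.18745, 0.267)–(0.846066, 1.06096, 0.267)  len=0.5684
  (v6,v9,v10) [-+-] → (0.291916, 1.18745, 0.267)–(-0.301916, 1.32301, 0.267)  len=0.6091
  (v8,v12,v9) [--+] → (-1.64852, 1.36236, 0.267)–(-0.516884, 2.26479, 0.267)  len=1.4474
  (v9,v12,v13) [+-+] → (-1.64852, 1.36236, 0.267)–(-2.09295, 1.00792, 0.267)  len=0.5685
  (v9,v13,v10) [++-] → (-0.746347, 0.968574, 0.267)–(-0.301916, 1.32301, 0.267)  len=0.5685
  (v10,v13,v14) [-+-] → (-0.746347, 0.968574, 0.267)–(-1.22265, 0.588742, 0.267)  len=0.6092
  (v12,v16,v13) [--+] → (-2.09295, -0.439532, 0.267)–(-2.09295, 1.00792, 0.267)  len=1.4475
  (v13,v16,v17) [+-+] → (-2.09295, -0.439532, 0.267)–(-2.09295, -1.00792, 0.267)  len=0.5684
  (v13,v17,v14) [++-] → (-1.22265, 0.0203528, 0.267)–(-1.22265, 0.588742, 0.267)  len=0.5684
  (v14,v17,v18) [-+-] → (-1.22265, 0.0203528, 0.267)–(-1.22265, -0.588742, 0.267)  len=0.6091
  (v16,v20,v17) [--+] → (-0.961314, -1.91036, 0.267)–(-2.09295, -1.00792, 0.267)  len=1.4474
  (v17,v20,v21) [+-+] → (-0.961314, -1.91036, 0.267)–(-0.516884, -2.26479, 0.267)  len=0.5685
  (v17,v21,v18) [++-] → (-0.778219, -0.943176, 0.267)–(-1.22265, -0.588742, 0.267)  len=0.5685
  (v18,v21,v22) [-+-] → (-0.778219, -0.943176, 0.267)–(-0.301916, -1.32301, 0.267)  len=0.6092
  (v20,v24,v21) [--+] → (0.894185, -1.94266, 0.267)–(-0.516884, -2.26479, 0.267)  len=1.4474
  (v21,v24,v25) [+-+] → (0.894185, -1.94266, 0.267)–(1.44833, -1.81618, 0.267)  len=0.5684
  (v21,v25,v22) [++-] → (0.252233, -1.19652, 0.267)–(-0.301916, -1.32301, 0.267)  len=0.5684
  (v22,v25,v26) [-+-] → (0.252233, -1.19652, 0.267)–(0.846066, -1.06096, 0.267)  len=0.6091
  (v24,v0,v25) [--+] → (2.07636, -0.512142, 0.267)–(1.44833, -1.81618, 0.267)  len=1.4474
  (v25,v0,v1) [+-+] → (2.07636, -0.512142, 0.267)–(2.323, 0, 0.267)  len=0.5684
  (v25,v1,v26) [++-] → (1.0927, -0.548817, 0.267)–(0.846066, -1.06096, 0.267)  len=0.5684
  (v26,v1,v2) [-+-] → (1.0927, -0.548817, 0.267)–(1.357, 0, 0.267)  len=0.6091

Chained into 2 loop(s):
  loop 1: 14 segments, perimeter = 14.1108
  loop 2: 14 segments, perimeter = 8.2430
Total perimeter = 22.354


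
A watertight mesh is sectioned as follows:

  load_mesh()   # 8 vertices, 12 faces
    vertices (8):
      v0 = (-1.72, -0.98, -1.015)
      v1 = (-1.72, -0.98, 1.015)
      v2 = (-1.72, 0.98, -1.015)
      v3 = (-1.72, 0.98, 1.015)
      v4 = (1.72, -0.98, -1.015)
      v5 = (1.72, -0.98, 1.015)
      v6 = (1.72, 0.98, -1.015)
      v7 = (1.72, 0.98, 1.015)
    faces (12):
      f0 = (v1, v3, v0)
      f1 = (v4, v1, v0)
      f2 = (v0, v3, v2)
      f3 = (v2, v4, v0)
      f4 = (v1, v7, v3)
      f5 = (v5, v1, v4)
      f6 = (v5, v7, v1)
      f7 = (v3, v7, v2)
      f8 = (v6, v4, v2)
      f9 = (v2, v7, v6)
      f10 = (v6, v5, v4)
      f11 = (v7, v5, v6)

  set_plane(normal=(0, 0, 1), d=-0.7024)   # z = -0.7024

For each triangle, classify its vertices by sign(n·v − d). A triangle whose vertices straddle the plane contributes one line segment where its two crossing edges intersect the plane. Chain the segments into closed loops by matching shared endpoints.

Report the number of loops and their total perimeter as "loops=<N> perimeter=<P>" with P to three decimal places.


loops=1 perimeter=10.800

Straddling triangles (8 of 12):
  (v1,v3,v0) [++-] → (-1.72, -0.678179, -0.7024)–(-1.72, -0.98, -0.7024)  len=0.3018
  (v4,v1,v0) [-+-] → (1.19027, -0.98, -0.7024)–(-1.72, -0.98, -0.7024)  len=2.9103
  (v0,v3,v2) [-+-] → (-1.72, -0.678179, -0.7024)–(-1.72, 0.98, -0.7024)  len=1.6582
  (v5,v1,v4) [++-] → (1.19027, -0.98, -0.7024)–(1.72, -0.98, -0.7024)  len=0.5297
  (v3,v7,v2) [++-] → (-1.19027, 0.98, -0.7024)–(-1.72, 0.98, -0.7024)  len=0.5297
  (v2,v7,v6) [-+-] → (-1.19027, 0.98, -0.7024)–(1.72, 0.98, -0.7024)  len=2.9103
  (v6,v5,v4) [-+-] → (1.72, 0.678179, -0.7024)–(1.72, -0.98, -0.7024)  len=1.6582
  (v7,v5,v6) [++-] → (1.72, 0.678179, -0.7024)–(1.72, 0.98, -0.7024)  len=0.3018

Chained into 1 loop(s):
  loop 1: 8 segments, perimeter = 10.8000
Total perimeter = 10.800


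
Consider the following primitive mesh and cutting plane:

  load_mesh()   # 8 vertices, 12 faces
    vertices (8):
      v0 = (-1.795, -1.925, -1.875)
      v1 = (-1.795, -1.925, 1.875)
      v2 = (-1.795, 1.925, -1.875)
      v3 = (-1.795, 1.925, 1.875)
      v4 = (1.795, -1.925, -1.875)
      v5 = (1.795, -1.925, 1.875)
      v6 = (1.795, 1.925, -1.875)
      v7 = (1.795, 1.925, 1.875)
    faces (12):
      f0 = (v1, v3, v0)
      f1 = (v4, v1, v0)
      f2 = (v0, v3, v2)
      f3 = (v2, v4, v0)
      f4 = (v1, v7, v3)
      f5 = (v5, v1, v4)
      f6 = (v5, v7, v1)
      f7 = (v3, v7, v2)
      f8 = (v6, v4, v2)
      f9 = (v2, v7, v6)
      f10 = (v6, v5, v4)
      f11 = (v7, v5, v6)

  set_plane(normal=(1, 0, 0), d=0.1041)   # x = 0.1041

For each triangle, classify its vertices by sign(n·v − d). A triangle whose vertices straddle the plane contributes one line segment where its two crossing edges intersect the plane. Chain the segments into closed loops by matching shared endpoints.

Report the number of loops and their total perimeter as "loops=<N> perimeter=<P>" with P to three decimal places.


loops=1 perimeter=15.200

Straddling triangles (8 of 12):
  (v4,v1,v0) [+--] → (0.1041, -1.925, -0.10874)–(0.1041, -1.925, -1.875)  len=1.7663
  (v2,v4,v0) [-+-] → (0.1041, -0.111639, -1.875)–(0.1041, -1.925, -1.875)  len=1.8134
  (v1,v7,v3) [-+-] → (0.1041, 0.111639, 1.875)–(0.1041, 1.925, 1.875)  len=1.8134
  (v5,v1,v4) [+-+] → (0.1041, -1.925, 1.875)–(0.1041, -1.925, -0.10874)  len=1.9837
  (v5,v7,v1) [++-] → (0.1041, 0.111639, 1.875)–(0.1041, -1.925, 1.875)  len=2.0366
  (v3,v7,v2) [-+-] → (0.1041, 1.925, 1.875)–(0.1041, 1.925, 0.10874)  len=1.7663
  (v6,v4,v2) [++-] → (0.1041, -0.111639, -1.875)–(0.1041, 1.925, -1.875)  len=2.0366
  (v2,v7,v6) [-++] → (0.1041, 1.925, 0.10874)–(0.1041, 1.925, -1.875)  len=1.9837

Chained into 1 loop(s):
  loop 1: 8 segments, perimeter = 15.2000
Total perimeter = 15.200


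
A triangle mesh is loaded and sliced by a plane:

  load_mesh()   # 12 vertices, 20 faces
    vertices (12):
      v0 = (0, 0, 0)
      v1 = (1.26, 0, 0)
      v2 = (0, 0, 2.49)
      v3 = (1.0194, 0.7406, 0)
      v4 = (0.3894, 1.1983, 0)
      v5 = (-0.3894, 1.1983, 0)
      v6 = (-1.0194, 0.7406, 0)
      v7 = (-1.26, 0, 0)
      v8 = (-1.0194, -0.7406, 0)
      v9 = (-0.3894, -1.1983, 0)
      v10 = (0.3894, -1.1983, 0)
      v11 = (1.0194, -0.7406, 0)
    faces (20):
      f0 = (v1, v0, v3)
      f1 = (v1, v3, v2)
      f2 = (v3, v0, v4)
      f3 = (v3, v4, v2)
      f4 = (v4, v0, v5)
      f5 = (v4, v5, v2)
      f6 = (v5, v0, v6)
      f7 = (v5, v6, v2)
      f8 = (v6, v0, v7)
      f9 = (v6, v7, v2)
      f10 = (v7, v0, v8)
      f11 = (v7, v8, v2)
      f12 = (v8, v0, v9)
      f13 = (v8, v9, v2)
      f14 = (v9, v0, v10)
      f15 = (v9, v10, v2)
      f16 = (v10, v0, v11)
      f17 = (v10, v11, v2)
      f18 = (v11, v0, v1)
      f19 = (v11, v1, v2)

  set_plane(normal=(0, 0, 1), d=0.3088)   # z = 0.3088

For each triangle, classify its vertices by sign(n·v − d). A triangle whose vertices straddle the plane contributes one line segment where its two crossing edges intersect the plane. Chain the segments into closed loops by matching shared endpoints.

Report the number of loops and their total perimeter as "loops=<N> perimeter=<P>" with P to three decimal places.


Straddling triangles (10 of 20):
  (v1,v3,v2) [--+] → (0.892978, 0.648754, 0.3088)–(1.10374, 0, 0.3088)  len=0.6821
  (v3,v4,v2) [--+] → (0.341108, 1.04969, 0.3088)–(0.892978, 0.648754, 0.3088)  len=0.6821
  (v4,v5,v2) [--+] → (-0.341108, 1.04969, 0.3088)–(0.341108, 1.04969, 0.3088)  len=0.6822
  (v5,v6,v2) [--+] → (-0.892978, 0.648754, 0.3088)–(-0.341108, 1.04969, 0.3088)  len=0.6821
  (v6,v7,v2) [--+] → (-1.10374, 0, 0.3088)–(-0.892978, 0.648754, 0.3088)  len=0.6821
  (v7,v8,v2) [--+] → (-0.892978, -0.648754, 0.3088)–(-1.10374, 0, 0.3088)  len=0.6821
  (v8,v9,v2) [--+] → (-0.341108, -1.04969, 0.3088)–(-0.892978, -0.648754, 0.3088)  len=0.6821
  (v9,v10,v2) [--+] → (0.341108, -1.04969, 0.3088)–(-0.341108, -1.04969, 0.3088)  len=0.6822
  (v10,v11,v2) [--+] → (0.892978, -0.648754, 0.3088)–(0.341108, -1.04969, 0.3088)  len=0.6821
  (v11,v1,v2) [--+] → (1.10374, 0, 0.3088)–(0.892978, -0.648754, 0.3088)  len=0.6821

Chained into 1 loop(s):
  loop 1: 10 segments, perimeter = 6.8215
Total perimeter = 6.822

loops=1 perimeter=6.822
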